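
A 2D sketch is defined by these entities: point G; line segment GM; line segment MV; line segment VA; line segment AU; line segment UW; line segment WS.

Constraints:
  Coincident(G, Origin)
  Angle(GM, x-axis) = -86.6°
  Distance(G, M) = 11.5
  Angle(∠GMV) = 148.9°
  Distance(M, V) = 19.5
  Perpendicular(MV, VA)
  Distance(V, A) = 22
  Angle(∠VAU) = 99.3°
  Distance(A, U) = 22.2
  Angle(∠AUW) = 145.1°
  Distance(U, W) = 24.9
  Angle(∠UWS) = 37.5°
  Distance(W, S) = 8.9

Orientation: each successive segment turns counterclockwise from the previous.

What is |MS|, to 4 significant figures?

20.73

G is at the origin; GM runs at -86.6° with length 11.5, so M = (0.6820, -11.48). ∠GMV = 148.9° gives MV at -55.50° from the x-axis; with |MV| = 19.5, V = (11.73, -27.55). The perpendicularity gives VA at right angles to MV, so VA runs at 34.50°; with |VA| = 22.0, A = (29.86, -15.09). ∠VAU = 99.3° gives AU at 115.2° from the x-axis; with |AU| = 22.2, U = (20.41, 4.998). ∠AUW = 145.1° gives UW at 150.1° from the x-axis; with |UW| = 24.9, W = (-1.180, 17.41). ∠UWS = 37.5° gives WS at -67.40° from the x-axis; with |WS| = 8.9, S = (2.240, 9.194). Then |MS| = |S − M| = 20.73.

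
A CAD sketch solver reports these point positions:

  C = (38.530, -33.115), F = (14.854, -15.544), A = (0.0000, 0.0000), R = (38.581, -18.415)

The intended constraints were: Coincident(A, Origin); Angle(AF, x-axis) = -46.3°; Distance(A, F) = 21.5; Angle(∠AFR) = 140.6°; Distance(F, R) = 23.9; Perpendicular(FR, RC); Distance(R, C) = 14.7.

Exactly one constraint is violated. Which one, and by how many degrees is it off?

Perpendicular(FR, RC) — off by 6.70°.

A = (0.00, 0.00) ✓; AF at -46.30° ✓; |AF| = 21.50 ✓; ∠AFR = 140.6° ✓; |FR| = 23.90 ✓; ∠(FR, RC) = 83.30° ✗; |RC| = 14.70 ✓.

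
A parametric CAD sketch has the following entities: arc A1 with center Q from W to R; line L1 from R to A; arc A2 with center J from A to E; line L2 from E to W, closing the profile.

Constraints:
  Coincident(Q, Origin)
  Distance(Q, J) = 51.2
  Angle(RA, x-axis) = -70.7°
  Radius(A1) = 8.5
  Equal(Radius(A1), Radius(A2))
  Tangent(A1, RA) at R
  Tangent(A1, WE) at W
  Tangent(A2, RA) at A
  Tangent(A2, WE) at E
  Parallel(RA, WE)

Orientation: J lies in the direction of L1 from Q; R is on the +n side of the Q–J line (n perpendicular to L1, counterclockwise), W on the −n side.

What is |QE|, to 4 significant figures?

51.90

Tangency of A1 to both parallel lines with radius 8.5 puts R and W at Q ± 8.5·n: R = (8.022, 2.809), W = (-8.022, -2.809). Equal radii place A and E the same way about J: A = J + 8.5·n = (24.94, -45.51), E = J − 8.5·n = (8.900, -51.13). Then |QE| = |E − Q| = 51.90.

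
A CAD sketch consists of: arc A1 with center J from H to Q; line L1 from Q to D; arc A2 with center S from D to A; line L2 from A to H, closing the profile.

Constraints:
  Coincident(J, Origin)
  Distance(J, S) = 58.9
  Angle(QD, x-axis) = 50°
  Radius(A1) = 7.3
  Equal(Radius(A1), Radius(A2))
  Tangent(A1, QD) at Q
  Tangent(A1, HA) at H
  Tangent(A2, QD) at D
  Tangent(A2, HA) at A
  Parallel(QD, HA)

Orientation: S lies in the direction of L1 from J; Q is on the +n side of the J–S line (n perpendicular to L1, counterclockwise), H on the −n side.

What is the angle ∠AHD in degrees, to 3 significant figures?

13.9°

The slot axis is L1's direction at 50.0°, so u = (cos 50.0°, sin 50.0°) = (0.643, 0.766) and n = (−sin 50.0°, cos 50.0°) = (-0.766, 0.643). J is at the origin and S lies 58.9 along u from J, so S = 58.9·u = (37.9, 45.1). Tangency of A1 to both parallel lines with radius 7.3 puts Q and H at J ± 7.3·n: Q = (-5.59, 4.69), H = (5.59, -4.69). Equal radii place D and A the same way about S: D = S + 7.3·n = (32.3, 49.8), A = S − 7.3·n = (43.5, 40.4). Then cos ∠AHD = HA·HD / (|HA||HD|), giving 13.9°.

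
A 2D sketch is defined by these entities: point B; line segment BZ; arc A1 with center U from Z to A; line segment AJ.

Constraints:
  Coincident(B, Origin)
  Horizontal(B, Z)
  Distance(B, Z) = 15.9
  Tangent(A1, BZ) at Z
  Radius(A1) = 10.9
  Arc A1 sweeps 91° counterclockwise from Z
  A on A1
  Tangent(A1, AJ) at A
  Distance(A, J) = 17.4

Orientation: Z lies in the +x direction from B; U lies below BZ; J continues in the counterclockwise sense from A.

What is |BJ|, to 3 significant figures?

29.0

B is at the origin; BZ is horizontal with |BZ| = 15.9 and Z on the +x side, so Z = (15.9, 0.00). Since A1 is tangent to BZ there, UZ ⟂ BZ, so U = Z + (0, -10.9) = (15.9, -10.9). On A1, Z sits at bearing 90° from U; a 91° counterclockwise sweep puts A at bearing 181°, so A = U + 10.9·(cos 181°, sin 181°) = (5.00, -11.1). The tangent condition forces UA to be normal to AJ, so AJ runs along (−sin 181°, cos 181°); with |AJ| = 17.4, J = (5.31, -28.5). Then |BJ| = |J − B| = 29.0.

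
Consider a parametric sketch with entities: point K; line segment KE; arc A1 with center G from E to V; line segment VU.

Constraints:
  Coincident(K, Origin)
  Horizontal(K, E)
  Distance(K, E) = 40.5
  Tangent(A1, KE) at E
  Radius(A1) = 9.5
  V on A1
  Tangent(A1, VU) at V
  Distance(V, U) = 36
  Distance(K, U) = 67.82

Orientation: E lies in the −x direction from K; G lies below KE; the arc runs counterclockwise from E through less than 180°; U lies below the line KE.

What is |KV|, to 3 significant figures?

50.9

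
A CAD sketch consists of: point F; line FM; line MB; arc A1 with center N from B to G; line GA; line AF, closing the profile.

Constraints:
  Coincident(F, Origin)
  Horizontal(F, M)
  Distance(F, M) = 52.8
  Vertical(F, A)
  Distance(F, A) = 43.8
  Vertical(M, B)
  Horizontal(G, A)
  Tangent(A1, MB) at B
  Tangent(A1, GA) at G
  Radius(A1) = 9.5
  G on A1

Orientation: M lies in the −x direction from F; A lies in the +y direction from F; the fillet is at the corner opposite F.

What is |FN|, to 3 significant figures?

55.2

F is at the origin; F and M share the same y with |FM| = 52.8 and M on the −x side, so M = (-52.8, 0.00). FA is vertical with |FA| = 43.8 and A on the +y side, so A = (0.00, 43.8). The virtual corner opposite F is at (-52.8, 43.8). A1 meets MB tangentially, so NB is at right angles to MB and tangency of A1 to GA means the radius NG is perpendicular to GA, with radius 9.5, so the center N sits 9.5 in from both sides at N = (-43.3, 34.3). Then |FN| = |N − F| = 55.2.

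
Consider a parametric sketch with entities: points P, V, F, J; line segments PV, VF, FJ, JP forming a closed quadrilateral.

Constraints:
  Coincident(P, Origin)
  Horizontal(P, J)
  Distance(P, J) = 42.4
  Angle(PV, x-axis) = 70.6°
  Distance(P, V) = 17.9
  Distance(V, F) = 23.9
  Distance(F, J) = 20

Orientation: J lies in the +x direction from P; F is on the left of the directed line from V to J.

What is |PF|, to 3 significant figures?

33.6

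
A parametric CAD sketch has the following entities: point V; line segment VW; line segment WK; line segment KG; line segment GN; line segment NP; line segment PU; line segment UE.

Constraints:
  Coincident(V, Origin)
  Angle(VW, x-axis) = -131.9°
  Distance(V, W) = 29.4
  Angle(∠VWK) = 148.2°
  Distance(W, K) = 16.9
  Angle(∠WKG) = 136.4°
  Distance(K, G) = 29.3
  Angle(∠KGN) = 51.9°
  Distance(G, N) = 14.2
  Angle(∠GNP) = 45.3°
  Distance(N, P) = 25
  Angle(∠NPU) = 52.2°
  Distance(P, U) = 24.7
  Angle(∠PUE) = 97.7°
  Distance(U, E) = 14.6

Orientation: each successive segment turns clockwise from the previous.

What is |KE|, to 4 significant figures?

35.24

∠NPU = 52.2° gives PU at 122.1° from the x-axis; with |PU| = 24.7, U = (-70.70, -9.830). ∠PUE = 97.7° gives UE at 39.80° from the x-axis; with |UE| = 14.6, E = (-59.48, -0.4843). Then |KE| = |E − K| = 35.24.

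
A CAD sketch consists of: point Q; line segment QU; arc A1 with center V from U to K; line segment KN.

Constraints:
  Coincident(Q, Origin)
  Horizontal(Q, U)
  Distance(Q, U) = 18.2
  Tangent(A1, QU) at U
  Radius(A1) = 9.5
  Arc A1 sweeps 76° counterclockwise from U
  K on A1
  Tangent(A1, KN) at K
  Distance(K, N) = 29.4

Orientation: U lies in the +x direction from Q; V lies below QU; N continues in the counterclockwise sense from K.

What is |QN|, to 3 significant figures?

35.8

Q is at the origin; QU is horizontal with |QU| = 18.2 and U on the +x side, so U = (18.2, 0.00). The tangent condition forces VU to be normal to QU, so V = U + (0, -9.5) = (18.2, -9.50). On A1, U sits at bearing 90° from V; a 76° counterclockwise sweep puts K at bearing 166°, so K = V + 9.5·(cos 166°, sin 166°) = (8.98, -7.20). The tangent condition forces VK to be normal to KN, so KN runs along (−sin 166°, cos 166°); with |KN| = 29.4, N = (1.87, -35.7). Then |QN| = |N − Q| = 35.8.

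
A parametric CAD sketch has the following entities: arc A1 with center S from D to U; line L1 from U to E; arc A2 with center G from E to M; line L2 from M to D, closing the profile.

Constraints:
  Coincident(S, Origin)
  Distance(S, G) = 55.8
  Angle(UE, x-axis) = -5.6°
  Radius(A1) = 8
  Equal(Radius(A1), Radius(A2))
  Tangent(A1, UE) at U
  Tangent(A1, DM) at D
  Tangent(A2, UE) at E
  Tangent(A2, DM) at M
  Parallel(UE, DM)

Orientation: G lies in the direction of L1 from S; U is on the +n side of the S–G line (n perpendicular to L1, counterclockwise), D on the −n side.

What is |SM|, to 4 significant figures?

56.37

The slot axis is L1's direction at -5.6°, so u = (cos -5.6°, sin -5.6°) = (0.9952, -0.09758) and n = (−sin -5.6°, cos -5.6°) = (0.09758, 0.9952). S is at the origin and G lies 55.8 along u from S, so G = 55.8·u = (55.53, -5.445). Tangency of A1 to both parallel lines with radius 8.0 puts U and D at S ± 8.0·n: U = (0.7807, 7.962), D = (-0.7807, -7.962). Equal radii place E and M the same way about G: E = G + 8.0·n = (56.31, 2.517), M = G − 8.0·n = (54.75, -13.41). Then |SM| = |M − S| = 56.37.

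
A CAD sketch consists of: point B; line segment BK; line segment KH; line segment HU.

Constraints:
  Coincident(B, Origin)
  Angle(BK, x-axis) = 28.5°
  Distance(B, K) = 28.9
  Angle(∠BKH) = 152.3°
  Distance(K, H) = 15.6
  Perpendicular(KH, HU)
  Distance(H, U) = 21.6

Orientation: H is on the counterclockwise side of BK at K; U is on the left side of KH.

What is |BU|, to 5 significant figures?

41.990

∠BKH = 152.3°, so KH runs at 28.5° + (180° − 152.3°) = 56.200° from the x-axis; with |KH| = 15.6, H = K + 15.6·(cos 56.200°, sin 56.200°) = (34.076, 26.753). KH ⟂ HU; with |HU| = 21.6 on the left of KH, U = H + 21.6·(-0.83098, 0.55630) = (16.127, 38.769). Then |BU| = |U − B| = 41.990.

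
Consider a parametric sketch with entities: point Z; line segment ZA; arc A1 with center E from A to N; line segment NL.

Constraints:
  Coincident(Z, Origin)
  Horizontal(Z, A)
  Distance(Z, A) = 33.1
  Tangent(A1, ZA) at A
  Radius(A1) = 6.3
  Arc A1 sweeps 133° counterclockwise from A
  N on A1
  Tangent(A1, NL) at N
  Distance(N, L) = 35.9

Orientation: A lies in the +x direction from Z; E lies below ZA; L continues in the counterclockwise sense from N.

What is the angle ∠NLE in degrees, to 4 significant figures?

9.953°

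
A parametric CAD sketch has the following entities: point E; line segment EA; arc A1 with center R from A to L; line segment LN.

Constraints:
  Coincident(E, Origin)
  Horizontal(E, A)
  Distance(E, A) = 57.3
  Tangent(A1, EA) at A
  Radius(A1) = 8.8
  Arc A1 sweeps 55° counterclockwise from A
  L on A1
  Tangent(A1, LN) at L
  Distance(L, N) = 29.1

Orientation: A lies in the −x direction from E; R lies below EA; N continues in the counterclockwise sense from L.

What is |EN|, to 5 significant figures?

85.759

E is at the origin; E and A share the same y with |EA| = 57.3 and A on the −x side, so A = (-57.300, 0.0000). Since A1 is tangent to EA there, RA ⟂ EA, so R = A + (0, -8.8) = (-57.300, -8.8000). On A1, A sits at bearing 90° from R; a 55° counterclockwise sweep puts L at bearing 145°, so L = R + 8.8·(cos 145°, sin 145°) = (-64.509, -3.7525). The tangent condition forces RL to be normal to LN, so LN runs along (−sin 145°, cos 145°); with |LN| = 29.1, N = (-81.200, -27.590). Then |EN| = |N − E| = 85.759.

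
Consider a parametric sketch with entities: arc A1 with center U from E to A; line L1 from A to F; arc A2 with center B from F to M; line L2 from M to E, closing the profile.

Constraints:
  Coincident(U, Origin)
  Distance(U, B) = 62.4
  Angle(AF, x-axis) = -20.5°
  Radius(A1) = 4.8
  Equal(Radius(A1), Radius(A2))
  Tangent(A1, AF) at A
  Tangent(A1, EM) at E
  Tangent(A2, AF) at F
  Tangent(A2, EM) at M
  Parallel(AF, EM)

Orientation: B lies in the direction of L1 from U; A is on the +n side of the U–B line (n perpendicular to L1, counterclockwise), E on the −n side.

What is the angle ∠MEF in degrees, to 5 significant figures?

8.7462°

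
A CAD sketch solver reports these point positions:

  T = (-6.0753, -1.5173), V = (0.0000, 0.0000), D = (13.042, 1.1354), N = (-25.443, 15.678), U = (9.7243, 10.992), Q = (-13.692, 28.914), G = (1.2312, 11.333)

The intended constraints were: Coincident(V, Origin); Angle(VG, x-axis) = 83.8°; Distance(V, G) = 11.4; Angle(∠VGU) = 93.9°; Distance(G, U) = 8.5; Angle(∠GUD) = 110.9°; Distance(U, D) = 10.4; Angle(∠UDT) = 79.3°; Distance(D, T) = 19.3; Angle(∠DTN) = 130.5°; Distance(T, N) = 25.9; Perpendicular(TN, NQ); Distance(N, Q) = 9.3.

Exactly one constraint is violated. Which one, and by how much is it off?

Distance(N, Q) = 9.3 — off by 8.40.

V = (0.00, 0.00) ✓; VG at 83.80° ✓; |VG| = 11.40 ✓; ∠VGU = 93.90° ✓; |GU| = 8.500 ✓; ∠GUD = 110.9° ✓; |UD| = 10.40 ✓; ∠UDT = 79.30° ✓; |DT| = 19.30 ✓; ∠DTN = 130.5° ✓; |TN| = 25.90 ✓; ∠(TN, NQ) = 90.00° ✓; |NQ| = 17.70 ✗.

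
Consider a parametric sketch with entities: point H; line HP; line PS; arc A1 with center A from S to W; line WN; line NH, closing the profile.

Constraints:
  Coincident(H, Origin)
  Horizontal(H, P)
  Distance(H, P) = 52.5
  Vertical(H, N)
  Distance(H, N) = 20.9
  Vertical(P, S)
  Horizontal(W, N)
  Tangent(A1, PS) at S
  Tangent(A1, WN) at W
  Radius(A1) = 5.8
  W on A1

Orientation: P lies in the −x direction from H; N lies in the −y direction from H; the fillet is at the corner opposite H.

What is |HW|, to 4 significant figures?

51.16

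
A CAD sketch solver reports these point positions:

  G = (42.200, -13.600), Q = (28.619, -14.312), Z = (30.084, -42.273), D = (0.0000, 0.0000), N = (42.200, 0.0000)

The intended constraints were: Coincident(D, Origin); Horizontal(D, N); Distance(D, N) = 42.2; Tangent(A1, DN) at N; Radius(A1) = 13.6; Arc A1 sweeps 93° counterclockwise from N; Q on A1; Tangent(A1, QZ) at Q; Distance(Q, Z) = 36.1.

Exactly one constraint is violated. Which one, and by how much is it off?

Distance(Q, Z) = 36.1 — off by 8.10.

D = (0.00, 0.00) ✓; D.y = 0.00, N.y = 0.00 ✓; |DN| = 42.20 ✓; ∠(GN, ND) = 90.00° ✓; |GN| = 13.60 ✓; bearing(G→Q) − bearing(G→N) = 93.00° ✓; |GQ| = 13.60 ✓; ∠(GQ, QZ) = 90.00° ✓; |QZ| = 28.00 ✗.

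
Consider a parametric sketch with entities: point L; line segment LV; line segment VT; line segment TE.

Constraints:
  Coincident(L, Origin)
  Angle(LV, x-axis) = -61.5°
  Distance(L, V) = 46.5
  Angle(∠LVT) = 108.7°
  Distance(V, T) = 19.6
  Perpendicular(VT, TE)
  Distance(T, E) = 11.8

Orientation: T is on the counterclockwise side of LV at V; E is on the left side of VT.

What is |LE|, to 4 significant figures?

47.23

L is at the origin; LV runs at -61.5° with length 46.5, so V = 46.5·(cos -61.5°, sin -61.5°) = (22.19, -40.86). ∠LVT = 108.7°, so VT runs at -61.5° + (180° − 108.7°) = 9.800° from the x-axis; with |VT| = 19.6, T = V + 19.6·(cos 9.800°, sin 9.800°) = (41.50, -37.53). VT ⟂ TE; with |TE| = 11.8 on the left of VT, E = T + 11.8·(-0.1702, 0.9854) = (39.49, -25.90). Then |LE| = |E − L| = 47.23.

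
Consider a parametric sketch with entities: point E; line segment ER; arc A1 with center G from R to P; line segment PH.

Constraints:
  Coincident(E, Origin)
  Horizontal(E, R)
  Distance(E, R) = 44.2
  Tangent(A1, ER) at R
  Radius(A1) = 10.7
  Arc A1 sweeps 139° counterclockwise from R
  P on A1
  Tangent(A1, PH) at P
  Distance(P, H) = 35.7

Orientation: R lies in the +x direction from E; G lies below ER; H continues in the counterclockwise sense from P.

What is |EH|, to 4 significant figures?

76.76

E is at the origin; ER is horizontal with |ER| = 44.2 and R on the +x side, so R = (44.20, 0.000). Tangency of A1 to ER means the radius GR is perpendicular to ER, so G = R + (0, -10.7) = (44.20, -10.70). On A1, R sits at bearing 90° from G; a 139° counterclockwise sweep puts P at bearing 229°, so P = G + 10.7·(cos 229°, sin 229°) = (37.18, -18.78). The tangent condition forces GP to be normal to PH, so PH runs along (−sin 229°, cos 229°); with |PH| = 35.7, H = (64.12, -42.20). Then |EH| = |H − E| = 76.76.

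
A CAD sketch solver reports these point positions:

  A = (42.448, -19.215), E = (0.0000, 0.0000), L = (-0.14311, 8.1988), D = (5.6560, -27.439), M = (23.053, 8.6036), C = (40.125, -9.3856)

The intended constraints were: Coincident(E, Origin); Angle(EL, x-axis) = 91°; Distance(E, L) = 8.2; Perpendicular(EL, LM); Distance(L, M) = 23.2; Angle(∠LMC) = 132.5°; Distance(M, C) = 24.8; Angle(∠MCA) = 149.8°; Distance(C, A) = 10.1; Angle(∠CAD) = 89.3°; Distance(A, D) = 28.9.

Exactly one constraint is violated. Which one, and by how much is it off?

Distance(A, D) = 28.9 — off by 8.80.

E = (0.00, 0.00) ✓; EL at 91.00° ✓; |EL| = 8.200 ✓; ∠(EL, LM) = 90.00° ✓; |LM| = 23.20 ✓; ∠LMC = 132.5° ✓; |MC| = 24.80 ✓; ∠MCA = 149.8° ✓; |CA| = 10.10 ✓; ∠CAD = 89.30° ✓; |AD| = 37.70 ✗.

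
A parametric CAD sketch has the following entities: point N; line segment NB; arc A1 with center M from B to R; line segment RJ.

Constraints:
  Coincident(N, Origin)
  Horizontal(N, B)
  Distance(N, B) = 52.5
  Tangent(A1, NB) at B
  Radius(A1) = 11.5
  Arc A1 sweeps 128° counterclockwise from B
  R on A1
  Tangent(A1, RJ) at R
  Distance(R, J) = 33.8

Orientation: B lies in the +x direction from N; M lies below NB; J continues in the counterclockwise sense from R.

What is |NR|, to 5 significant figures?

47.245

N is at the origin; NB is horizontal with |NB| = 52.5 and B on the +x side, so B = (52.500, 0.0000). Since A1 is tangent to NB there, MB ⟂ NB, so M = B + (0, -11.5) = (52.500, -11.500). On A1, B sits at bearing 90° from M; a 128° counterclockwise sweep puts R at bearing 218°, so R = M + 11.5·(cos 218°, sin 218°) = (43.438, -18.580). Then |NR| = |R − N| = 47.245.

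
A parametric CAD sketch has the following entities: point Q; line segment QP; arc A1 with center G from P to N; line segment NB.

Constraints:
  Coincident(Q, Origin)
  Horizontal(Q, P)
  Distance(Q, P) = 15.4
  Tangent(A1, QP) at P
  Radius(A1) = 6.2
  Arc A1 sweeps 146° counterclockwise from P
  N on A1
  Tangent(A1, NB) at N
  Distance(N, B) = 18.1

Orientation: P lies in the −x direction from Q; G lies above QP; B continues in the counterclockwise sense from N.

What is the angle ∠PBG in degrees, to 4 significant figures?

8.827°

Q is at the origin; Q and P share the same y with |QP| = 15.4 and P on the −x side, so P = (-15.40, 0.000). The tangent condition forces GP to be normal to QP, so G = P + (0, 6.2) = (-15.40, 6.200). On A1, P sits at bearing -90° from G; a 146° counterclockwise sweep puts N at bearing 56°, so N = G + 6.2·(cos 56°, sin 56°) = (-11.93, 11.34). Tangency of A1 to NB means the radius GN is perpendicular to NB, so NB runs along (−sin 56°, cos 56°); with |NB| = 18.1, B = (-26.94, 21.46). Then cos ∠PBG = BP·BG / (|BP||BG|), giving 8.827°.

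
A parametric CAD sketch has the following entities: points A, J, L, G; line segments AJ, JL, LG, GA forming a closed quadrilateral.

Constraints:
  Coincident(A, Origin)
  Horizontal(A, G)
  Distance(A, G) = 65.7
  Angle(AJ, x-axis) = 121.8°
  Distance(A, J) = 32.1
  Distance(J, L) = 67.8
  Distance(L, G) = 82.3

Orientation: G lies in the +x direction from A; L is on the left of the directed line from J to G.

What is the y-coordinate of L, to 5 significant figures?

74.823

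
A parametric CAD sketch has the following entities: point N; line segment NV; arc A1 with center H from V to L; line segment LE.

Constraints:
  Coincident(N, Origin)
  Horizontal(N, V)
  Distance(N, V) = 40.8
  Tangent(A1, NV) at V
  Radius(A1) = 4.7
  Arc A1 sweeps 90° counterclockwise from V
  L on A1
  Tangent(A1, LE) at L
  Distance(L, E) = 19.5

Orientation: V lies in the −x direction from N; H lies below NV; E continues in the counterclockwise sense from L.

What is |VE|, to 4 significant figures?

24.65

N is at the origin; N and V share the same y with |NV| = 40.8 and V on the −x side, so V = (-40.80, 0.000). Since A1 is tangent to NV there, HV ⟂ NV, so H = V + (0, -4.7) = (-40.80, -4.700). On A1, V sits at bearing 90° from H; a 90° counterclockwise sweep puts L at bearing 180°, so L = H + 4.7·(cos 180°, sin 180°) = (-45.50, -4.700). A1 meets LE tangentially, so HL is at right angles to LE, so LE runs along (−sin 180°, cos 180°); with |LE| = 19.5, E = (-45.50, -24.20). Then |VE| = |E − V| = 24.65.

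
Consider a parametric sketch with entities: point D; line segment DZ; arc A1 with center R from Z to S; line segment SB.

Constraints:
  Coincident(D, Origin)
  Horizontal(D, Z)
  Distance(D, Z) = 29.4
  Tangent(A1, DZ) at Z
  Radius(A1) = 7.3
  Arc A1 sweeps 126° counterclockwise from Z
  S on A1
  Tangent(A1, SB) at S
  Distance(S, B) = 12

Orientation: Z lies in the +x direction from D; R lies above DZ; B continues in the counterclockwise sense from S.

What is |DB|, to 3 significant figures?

35.4

On A1, Z sits at bearing -90° from R; a 126° counterclockwise sweep puts S at bearing 36°, so S = R + 7.3·(cos 36°, sin 36°) = (35.3, 11.6). Since A1 is tangent to SB there, RS ⟂ SB, so SB runs along (−sin 36°, cos 36°); with |SB| = 12.0, B = (28.3, 21.3). Then |DB| = |B − D| = 35.4.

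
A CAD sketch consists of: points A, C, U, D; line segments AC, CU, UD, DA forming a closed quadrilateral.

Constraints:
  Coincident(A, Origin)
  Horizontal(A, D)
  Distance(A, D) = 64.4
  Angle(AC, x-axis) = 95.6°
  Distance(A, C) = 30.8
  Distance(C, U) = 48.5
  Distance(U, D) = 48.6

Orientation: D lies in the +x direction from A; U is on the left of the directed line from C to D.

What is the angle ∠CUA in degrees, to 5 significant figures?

29.296°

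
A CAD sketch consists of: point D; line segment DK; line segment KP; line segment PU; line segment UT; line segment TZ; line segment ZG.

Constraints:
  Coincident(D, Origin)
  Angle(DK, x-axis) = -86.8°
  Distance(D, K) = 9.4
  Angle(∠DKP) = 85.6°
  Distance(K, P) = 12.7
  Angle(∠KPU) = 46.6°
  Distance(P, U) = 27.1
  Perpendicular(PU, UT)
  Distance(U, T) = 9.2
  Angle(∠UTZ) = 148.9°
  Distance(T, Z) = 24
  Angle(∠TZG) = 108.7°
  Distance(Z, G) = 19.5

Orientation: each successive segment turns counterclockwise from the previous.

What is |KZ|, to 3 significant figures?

21.4

D is at the origin; DK runs at -86.8° with length 9.4, so K = (0.525, -9.39). ∠DKP = 85.6° gives KP at 7.60° from the x-axis; with |KP| = 12.7, P = (13.1, -7.71). ∠KPU = 46.6° gives PU at 141° from the x-axis; with |PU| = 27.1, U = (-7.95, 9.35). PU is perpendicular to UT, so UT runs at -129°; with |UT| = 9.2, T = (-13.7, 2.20). ∠UTZ = 148.9° gives TZ at -97.9° from the x-axis; with |TZ| = 24.0, Z = (-17.0, -21.6). Then |KZ| = |Z − K| = 21.4.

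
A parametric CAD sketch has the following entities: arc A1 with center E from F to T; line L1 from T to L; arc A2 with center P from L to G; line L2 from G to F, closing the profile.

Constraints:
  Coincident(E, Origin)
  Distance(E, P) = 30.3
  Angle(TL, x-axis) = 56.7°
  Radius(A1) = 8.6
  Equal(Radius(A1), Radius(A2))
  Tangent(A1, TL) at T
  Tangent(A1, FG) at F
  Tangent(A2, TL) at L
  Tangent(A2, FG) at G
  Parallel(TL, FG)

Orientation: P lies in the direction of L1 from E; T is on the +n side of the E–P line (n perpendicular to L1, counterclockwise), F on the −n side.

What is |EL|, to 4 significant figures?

31.50

The slot axis is L1's direction at 56.7°, so u = (cos 56.7°, sin 56.7°) = (0.5490, 0.8358) and n = (−sin 56.7°, cos 56.7°) = (-0.8358, 0.5490). E is at the origin and P lies 30.3 along u from E, so P = 30.3·u = (16.64, 25.32). Tangency of A1 to both parallel lines with radius 8.6 puts T and F at E ± 8.6·n: T = (-7.188, 4.722), F = (7.188, -4.722). Equal radii place L and G the same way about P: L = P + 8.6·n = (9.447, 30.05), G = P − 8.6·n = (23.82, 20.60). Then |EL| = |L − E| = 31.50.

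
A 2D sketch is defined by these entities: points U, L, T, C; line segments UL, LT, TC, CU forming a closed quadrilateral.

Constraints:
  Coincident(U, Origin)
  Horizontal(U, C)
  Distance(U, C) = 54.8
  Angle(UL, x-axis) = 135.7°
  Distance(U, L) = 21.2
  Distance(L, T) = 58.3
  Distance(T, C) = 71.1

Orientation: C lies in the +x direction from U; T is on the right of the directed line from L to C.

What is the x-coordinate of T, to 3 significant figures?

-2.50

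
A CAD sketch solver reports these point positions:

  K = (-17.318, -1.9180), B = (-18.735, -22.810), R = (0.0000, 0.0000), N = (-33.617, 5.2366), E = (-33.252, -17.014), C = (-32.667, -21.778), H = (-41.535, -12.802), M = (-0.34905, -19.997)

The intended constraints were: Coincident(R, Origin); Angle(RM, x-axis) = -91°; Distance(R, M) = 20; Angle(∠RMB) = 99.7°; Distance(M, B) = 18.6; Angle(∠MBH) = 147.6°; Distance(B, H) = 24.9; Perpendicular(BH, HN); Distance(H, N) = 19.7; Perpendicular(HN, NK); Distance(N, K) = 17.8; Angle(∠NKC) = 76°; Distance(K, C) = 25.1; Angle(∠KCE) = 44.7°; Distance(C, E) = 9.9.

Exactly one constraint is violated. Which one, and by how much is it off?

Distance(C, E) = 9.9 — off by 5.10.

R = (0.00, 0.00) ✓; RM at -91.00° ✓; |RM| = 20.00 ✓; ∠RMB = 99.70° ✓; |MB| = 18.60 ✓; ∠MBH = 147.6° ✓; |BH| = 24.90 ✓; ∠(BH, HN) = 90.00° ✓; |HN| = 19.70 ✓; ∠(HN, NK) = 90.00° ✓; |NK| = 17.80 ✓; ∠NKC = 76.00° ✓; |KC| = 25.10 ✓; ∠KCE = 44.70° ✓; |CE| = 4.800 ✗.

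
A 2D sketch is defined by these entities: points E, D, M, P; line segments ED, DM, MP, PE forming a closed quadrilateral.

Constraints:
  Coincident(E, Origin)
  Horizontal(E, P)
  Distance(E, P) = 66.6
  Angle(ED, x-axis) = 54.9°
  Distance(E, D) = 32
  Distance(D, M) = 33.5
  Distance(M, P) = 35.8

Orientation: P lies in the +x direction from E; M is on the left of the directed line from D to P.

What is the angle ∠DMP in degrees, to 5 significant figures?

104.60°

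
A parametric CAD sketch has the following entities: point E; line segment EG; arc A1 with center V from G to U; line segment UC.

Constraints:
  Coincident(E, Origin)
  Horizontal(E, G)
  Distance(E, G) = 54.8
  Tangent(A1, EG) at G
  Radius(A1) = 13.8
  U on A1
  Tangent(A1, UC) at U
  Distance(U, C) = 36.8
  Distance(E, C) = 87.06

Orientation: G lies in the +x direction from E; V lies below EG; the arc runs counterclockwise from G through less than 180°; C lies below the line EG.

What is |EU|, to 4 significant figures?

51.10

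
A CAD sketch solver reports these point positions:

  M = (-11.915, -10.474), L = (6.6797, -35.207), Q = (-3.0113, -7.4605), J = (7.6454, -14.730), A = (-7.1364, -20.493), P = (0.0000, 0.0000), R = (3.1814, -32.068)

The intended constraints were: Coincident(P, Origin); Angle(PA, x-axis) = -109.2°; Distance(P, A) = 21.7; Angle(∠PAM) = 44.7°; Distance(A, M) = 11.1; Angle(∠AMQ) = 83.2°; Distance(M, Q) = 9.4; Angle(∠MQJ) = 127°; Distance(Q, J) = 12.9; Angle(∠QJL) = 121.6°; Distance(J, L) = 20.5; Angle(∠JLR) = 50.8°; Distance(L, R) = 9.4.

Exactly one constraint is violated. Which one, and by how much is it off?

Distance(L, R) = 9.4 — off by 4.70.

P = (0.00, 0.00) ✓; PA at -109.2° ✓; |PA| = 21.70 ✓; ∠PAM = 44.70° ✓; |AM| = 11.10 ✓; ∠AMQ = 83.20° ✓; |MQ| = 9.400 ✓; ∠MQJ = 127.0° ✓; |QJ| = 12.90 ✓; ∠QJL = 121.6° ✓; |JL| = 20.50 ✓; ∠JLR = 50.80° ✓; |LR| = 4.700 ✗.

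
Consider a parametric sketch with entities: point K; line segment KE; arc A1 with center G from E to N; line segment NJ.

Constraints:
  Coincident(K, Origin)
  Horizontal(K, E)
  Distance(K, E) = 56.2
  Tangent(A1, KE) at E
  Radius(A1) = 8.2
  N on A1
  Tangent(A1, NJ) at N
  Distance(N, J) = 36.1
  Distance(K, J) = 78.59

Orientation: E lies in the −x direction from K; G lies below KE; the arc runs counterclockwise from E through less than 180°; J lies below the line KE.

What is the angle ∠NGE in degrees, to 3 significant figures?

89.0°

Checks: |GN| = 8.200 ✓; ∠(GN, NJ) = 90.00° ✓; |NJ| = 36.10 ✓; |KJ| = 78.59 ✓.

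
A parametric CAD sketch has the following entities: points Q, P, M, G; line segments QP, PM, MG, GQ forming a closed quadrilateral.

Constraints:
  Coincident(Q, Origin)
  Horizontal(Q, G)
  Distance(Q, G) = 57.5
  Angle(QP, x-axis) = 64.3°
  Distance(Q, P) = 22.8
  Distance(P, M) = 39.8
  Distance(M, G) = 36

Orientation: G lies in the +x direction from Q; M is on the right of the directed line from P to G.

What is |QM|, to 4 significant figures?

30.03

Checks: |PM| = 39.80 ✓; |MG| = 36.00 ✓.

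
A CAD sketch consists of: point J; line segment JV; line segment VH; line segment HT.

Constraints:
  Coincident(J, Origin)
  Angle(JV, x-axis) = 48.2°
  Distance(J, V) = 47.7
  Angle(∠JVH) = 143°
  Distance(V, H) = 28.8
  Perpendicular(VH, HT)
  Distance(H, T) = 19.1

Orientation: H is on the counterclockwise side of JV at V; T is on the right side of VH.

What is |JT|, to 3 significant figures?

82.2

J is at the origin; JV runs at 48.2° with length 47.7, so V = 47.7·(cos 48.2°, sin 48.2°) = (31.8, 35.6). ∠JVH = 143.0°, so VH runs at 48.2° + (180° − 143.0°) = 85.2° from the x-axis; with |VH| = 28.8, H = V + 28.8·(cos 85.2°, sin 85.2°) = (34.2, 64.3). VH is perpendicular to HT; with |HT| = 19.1 on the right of VH, T = H + 19.1·(0.996, -0.0837) = (53.2, 62.7). Then |JT| = |T − J| = 82.2.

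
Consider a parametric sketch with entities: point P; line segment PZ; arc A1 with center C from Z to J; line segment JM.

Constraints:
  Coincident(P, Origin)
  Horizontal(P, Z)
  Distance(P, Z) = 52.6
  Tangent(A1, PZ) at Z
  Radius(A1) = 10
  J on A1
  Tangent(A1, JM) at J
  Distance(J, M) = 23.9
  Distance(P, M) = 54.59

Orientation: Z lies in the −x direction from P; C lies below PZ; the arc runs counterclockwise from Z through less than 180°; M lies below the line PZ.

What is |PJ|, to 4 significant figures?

62.06

Checks: |CJ| = 10.00 ✓; ∠(CJ, JM) = 90.00° ✓; |JM| = 23.90 ✓; |PM| = 54.59 ✓.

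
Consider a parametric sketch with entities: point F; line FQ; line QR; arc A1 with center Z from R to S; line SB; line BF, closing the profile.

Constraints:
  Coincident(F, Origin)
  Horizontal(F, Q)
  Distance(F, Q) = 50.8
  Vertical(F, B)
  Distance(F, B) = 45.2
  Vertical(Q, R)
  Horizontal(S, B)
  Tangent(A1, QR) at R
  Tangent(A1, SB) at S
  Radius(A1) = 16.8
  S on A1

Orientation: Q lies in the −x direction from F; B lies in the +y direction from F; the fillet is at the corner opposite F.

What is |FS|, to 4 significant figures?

56.56

The virtual corner opposite F is at (-50.80, 45.20). Tangency of A1 to QR means the radius ZR is perpendicular to QR and the tangent condition forces ZS to be normal to SB, with radius 16.8, so the center Z sits 16.8 in from both sides at Z = (-34.00, 28.40). That places the tangent points at R = (-50.80, 28.40) on QR and S = (-34.00, 45.20) on SB. Then |FS| = |S − F| = 56.56.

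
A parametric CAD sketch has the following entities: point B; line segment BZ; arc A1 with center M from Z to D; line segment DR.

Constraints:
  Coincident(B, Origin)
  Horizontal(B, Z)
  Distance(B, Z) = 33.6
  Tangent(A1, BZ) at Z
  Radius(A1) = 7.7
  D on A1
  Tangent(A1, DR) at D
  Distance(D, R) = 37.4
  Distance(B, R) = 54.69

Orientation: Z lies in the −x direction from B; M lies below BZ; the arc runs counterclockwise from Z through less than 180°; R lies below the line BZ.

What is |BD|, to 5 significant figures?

42.155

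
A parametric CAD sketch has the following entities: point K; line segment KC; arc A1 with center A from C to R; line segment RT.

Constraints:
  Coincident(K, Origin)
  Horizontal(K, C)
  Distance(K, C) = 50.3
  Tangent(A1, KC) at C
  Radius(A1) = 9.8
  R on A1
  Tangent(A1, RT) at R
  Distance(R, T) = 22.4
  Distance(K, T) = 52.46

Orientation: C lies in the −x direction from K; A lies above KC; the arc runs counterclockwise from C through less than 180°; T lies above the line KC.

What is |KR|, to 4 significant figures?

41.74

Checks: ∠(AC, CK) = 90.00° ✓; |AC| = 9.800 ✓; |AR| = 9.800 ✓; ∠(AR, RT) = 90.00° ✓; |RT| = 22.40 ✓; |KT| = 52.46 ✓.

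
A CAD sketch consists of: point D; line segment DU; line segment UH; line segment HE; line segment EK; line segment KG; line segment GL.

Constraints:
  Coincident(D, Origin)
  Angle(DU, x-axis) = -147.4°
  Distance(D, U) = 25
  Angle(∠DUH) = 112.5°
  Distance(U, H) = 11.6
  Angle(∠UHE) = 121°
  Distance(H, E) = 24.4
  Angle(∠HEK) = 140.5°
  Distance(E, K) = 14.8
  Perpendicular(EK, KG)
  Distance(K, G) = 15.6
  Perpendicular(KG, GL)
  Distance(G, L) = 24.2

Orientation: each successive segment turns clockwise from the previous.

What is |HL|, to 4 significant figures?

9.428

D is at the origin; DU runs at -147.4° with length 25.0, so U = (-21.06, -13.47). ∠DUH = 112.5° gives UH at 145.1° from the x-axis; with |UH| = 11.6, H = (-30.58, -6.832). ∠UHE = 121.0° gives HE at 86.10° from the x-axis; with |HE| = 24.4, E = (-28.92, 17.51). ∠HEK = 140.5° gives EK at 46.60° from the x-axis; with |EK| = 14.8, K = (-18.75, 28.26). EK is perpendicular to KG, so KG runs at -43.40°; with |KG| = 15.6, G = (-7.412, 17.55). KG is perpendicular to GL, so GL runs at -133.4°; with |GL| = 24.2, L = (-24.04, -0.03725). Then |HL| = |L − H| = 9.428.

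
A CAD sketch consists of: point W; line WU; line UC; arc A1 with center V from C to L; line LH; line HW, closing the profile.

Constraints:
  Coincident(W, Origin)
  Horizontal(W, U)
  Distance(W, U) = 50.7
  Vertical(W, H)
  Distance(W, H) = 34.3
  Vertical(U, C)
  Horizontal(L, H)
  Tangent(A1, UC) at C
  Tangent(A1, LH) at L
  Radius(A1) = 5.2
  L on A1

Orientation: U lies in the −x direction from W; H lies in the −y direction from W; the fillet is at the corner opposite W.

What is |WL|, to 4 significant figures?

56.98

W is at the origin; WU is horizontal with |WU| = 50.7 and U on the −x side, so U = (-50.70, 0.000). WH is vertical with |WH| = 34.3 and H on the −y side, so H = (0.000, -34.30). The virtual corner opposite W is at (-50.70, -34.30). Since A1 is tangent to UC there, VC ⟂ UC and since A1 is tangent to LH there, VL ⟂ LH, with radius 5.2, so the center V sits 5.2 in from both sides at V = (-45.50, -29.10). That places the tangent points at C = (-50.70, -29.10) on UC and L = (-45.50, -34.30) on LH. Then |WL| = |L − W| = 56.98.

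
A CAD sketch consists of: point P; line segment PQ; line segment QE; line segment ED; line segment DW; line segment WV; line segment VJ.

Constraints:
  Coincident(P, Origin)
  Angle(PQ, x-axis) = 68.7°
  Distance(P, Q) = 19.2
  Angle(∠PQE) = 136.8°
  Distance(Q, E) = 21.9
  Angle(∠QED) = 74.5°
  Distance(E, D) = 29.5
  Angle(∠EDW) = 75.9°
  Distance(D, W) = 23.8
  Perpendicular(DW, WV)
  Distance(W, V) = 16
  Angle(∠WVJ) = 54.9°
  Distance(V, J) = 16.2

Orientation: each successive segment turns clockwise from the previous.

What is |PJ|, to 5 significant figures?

22.551

P is at the origin; PQ runs at 68.7° with length 19.2, so Q = (6.9744, 17.888). ∠PQE = 136.8° gives QE at 25.500° from the x-axis; with |QE| = 21.9, E = (26.741, 27.317). ∠QED = 74.5° gives ED at -80.000° from the x-axis; with |ED| = 29.5, D = (31.864, -1.7352). ∠EDW = 75.9° gives DW at 175.90° from the x-axis; with |DW| = 23.8, W = (8.1246, -0.033525). DW ⟂ WV, so WV runs at 85.900°; with |WV| = 16.0, V = (9.2685, 15.926). ∠WVJ = 54.9° gives VJ at -39.200° from the x-axis; with |VJ| = 16.2, J = (21.823, 5.6867). Then |PJ| = |J − P| = 22.551.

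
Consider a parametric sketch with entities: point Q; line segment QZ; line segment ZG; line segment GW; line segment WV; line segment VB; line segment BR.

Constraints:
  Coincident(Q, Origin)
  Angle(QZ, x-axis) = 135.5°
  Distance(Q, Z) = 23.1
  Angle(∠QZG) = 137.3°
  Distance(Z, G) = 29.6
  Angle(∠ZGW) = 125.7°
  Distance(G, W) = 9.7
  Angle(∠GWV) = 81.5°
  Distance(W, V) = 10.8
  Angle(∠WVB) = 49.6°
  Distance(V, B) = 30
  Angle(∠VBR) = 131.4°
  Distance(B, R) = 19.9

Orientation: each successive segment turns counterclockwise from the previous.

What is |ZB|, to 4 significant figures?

36.41

Q is at the origin; QZ runs at 135.5° with length 23.1, so Z = (-16.48, 16.19). ∠QZG = 137.3° gives ZG at 178.2° from the x-axis; with |ZG| = 29.6, G = (-46.06, 17.12). ∠ZGW = 125.7° gives GW at -127.5° from the x-axis; with |GW| = 9.7, W = (-51.97, 9.425). ∠GWV = 81.5° gives WV at -29.00° from the x-axis; with |WV| = 10.8, V = (-42.52, 4.189). ∠WVB = 49.6° gives VB at 101.4° from the x-axis; with |VB| = 30.0, B = (-48.45, 33.60). Then |ZB| = |B − Z| = 36.41.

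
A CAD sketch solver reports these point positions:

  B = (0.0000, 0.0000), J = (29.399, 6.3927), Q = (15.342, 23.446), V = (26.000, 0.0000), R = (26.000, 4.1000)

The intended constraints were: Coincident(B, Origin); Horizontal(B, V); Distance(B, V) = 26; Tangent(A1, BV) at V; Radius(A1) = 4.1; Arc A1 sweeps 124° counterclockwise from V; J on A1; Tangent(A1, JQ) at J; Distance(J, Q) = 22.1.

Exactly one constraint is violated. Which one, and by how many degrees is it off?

Tangent(A1, JQ) at J — off by 5.50°.

B = (0.00, 0.00) ✓; B.y = 0.00, V.y = 0.00 ✓; |BV| = 26.00 ✓; ∠(RV, VB) = 90.00° ✓; |RV| = 4.100 ✓; bearing(R→J) − bearing(R→V) = 124.0° ✓; |RJ| = 4.100 ✓; ∠(RJ, JQ) = 84.50° ✗; |JQ| = 22.10 ✓.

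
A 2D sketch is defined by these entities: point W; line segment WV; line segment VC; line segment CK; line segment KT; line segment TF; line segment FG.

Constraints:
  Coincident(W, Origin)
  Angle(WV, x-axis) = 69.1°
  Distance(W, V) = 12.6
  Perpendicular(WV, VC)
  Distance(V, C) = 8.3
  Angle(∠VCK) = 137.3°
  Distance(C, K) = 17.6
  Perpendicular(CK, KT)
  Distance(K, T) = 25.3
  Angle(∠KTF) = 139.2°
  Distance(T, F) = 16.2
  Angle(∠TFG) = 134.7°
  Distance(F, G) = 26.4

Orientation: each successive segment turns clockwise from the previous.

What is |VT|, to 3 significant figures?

30.8

W is at the origin; WV runs at 69.1° with length 12.6, so V = (4.49, 11.8). The perpendicularity gives VC at right angles to WV, so VC runs at -20.9°; with |VC| = 8.3, C = (12.2, 8.81). ∠VCK = 137.3° gives CK at -63.6° from the x-axis; with |CK| = 17.6, K = (20.1, -6.95). The perpendicularity gives KT at right angles to CK, so KT runs at -154°; with |KT| = 25.3, T = (-2.59, -18.2). Then |VT| = |T − V| = 30.8.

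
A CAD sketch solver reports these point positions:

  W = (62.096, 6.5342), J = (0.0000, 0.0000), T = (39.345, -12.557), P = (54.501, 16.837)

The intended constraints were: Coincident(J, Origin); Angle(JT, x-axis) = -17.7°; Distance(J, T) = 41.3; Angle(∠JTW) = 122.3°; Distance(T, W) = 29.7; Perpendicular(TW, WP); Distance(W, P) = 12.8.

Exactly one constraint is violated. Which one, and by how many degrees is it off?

Perpendicular(TW, WP) — off by 3.60°.

J = (0.00, 0.00) ✓; JT at -17.70° ✓; |JT| = 41.30 ✓; ∠JTW = 122.3° ✓; |TW| = 29.70 ✓; ∠(TW, WP) = 86.40° ✗; |WP| = 12.80 ✓.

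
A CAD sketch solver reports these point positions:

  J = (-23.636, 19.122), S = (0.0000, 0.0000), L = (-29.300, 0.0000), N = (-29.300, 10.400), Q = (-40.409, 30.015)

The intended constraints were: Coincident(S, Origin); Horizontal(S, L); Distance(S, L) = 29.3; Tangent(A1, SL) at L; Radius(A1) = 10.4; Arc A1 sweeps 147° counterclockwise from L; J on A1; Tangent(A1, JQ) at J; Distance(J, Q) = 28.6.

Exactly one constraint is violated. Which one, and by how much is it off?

Distance(J, Q) = 28.6 — off by 8.60.

S = (0.00, 0.00) ✓; S.y = 0.00, L.y = 0.00 ✓; |SL| = 29.30 ✓; ∠(NL, LS) = 90.00° ✓; |NL| = 10.40 ✓; bearing(N→J) − bearing(N→L) = 147.0° ✓; |NJ| = 10.40 ✓; ∠(NJ, JQ) = 90.00° ✓; |JQ| = 20.00 ✗.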